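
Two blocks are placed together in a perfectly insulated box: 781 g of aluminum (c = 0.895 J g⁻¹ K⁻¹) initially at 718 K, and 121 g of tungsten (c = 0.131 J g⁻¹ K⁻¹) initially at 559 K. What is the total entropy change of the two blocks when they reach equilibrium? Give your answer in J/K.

ΔS_total = 0.449 J/K

Energy balance: T_f = (m₁c₁T₁ + m₂c₂T₂)/(m₁c₁ + m₂c₂) = 714.47 K.
ΔS₁ = m₁c₁ ln(T_f/T₁) = 698.995 × ln(714.47/718) = -3.441 J/K.
ΔS₂ = m₂c₂ ln(T_f/T₂) = 15.851 × ln(714.47/559) = 3.89 J/K.
ΔS_total = -3.441 + 3.89 = 0.449 J/K.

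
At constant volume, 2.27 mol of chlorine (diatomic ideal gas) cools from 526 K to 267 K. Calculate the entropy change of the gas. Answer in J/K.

At constant volume, ΔS = nC_V ln(T₂/T₁) with C_V = 5R/2 = 20.79 J mol⁻¹ K⁻¹.
ΔS = 2.27 × 20.79 × ln(267/526) = -32 J/K.

ΔS = -32 J/K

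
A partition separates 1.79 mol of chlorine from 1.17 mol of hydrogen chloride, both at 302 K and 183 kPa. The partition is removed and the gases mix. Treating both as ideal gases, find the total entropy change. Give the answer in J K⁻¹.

Mole fractions: x_A = 1.79/2.96 = 0.605, x_B = 0.395.
ΔS_mix = −R(n_A ln x_A + n_B ln x_B) = −8.314 × (1.79 ln 0.605 + 1.17 ln 0.395) = 16.5 J/K.

ΔS_mix = 16.5 J/K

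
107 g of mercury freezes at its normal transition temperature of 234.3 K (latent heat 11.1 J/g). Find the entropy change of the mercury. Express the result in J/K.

ΔS = -5.07 J/K

Heat released by the substance: Q = −mL = −107 × 11.1 = −1187.7 J.
At constant T, ΔS = Q_rev/T = −1187.7 / 234.3 = -5.07 J/K.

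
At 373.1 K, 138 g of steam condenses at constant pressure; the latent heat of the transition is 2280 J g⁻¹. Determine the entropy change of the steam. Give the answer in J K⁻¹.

Heat released by the substance: Q = −mL = −138 × 2280 = −314640 J.
At constant T, ΔS = Q_rev/T = −314640 / 373.1 = -843 J/K.

ΔS = -843 J/K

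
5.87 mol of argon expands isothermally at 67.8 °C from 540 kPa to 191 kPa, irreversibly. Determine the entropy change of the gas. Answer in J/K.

Entropy is a state function, so ΔS_gas depends only on the end states.
For an isothermal ideal gas ΔS_gas = nR ln(P₁/P₂) = 5.87 × 8.314 × ln(540/191) = 50.7 J/K.

ΔS_gas = 50.7 J/K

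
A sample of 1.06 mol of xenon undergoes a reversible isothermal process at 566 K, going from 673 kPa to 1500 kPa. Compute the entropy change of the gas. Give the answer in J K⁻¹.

ΔS_gas = -7.06 J/K

For an isothermal ideal gas ΔS_gas = nR ln(P₁/P₂) = 1.06 × 8.314 × ln(673/1500) = -7.06 J/K.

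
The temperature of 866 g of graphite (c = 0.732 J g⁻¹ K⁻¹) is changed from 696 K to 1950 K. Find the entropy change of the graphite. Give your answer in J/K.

ΔS = 653 J/K

ΔS = ∫dQ_rev/T = m c ln(T₂/T₁) = 866 × 0.732 × ln(1950/696) = 653 J/K.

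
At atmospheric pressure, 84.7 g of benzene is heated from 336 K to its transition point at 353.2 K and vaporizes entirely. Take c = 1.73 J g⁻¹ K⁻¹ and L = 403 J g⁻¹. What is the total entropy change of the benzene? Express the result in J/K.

ΔS = 104 J/K

Warming step: ΔS₁ = m c ln(T_tr/T_i) = 84.7 × 1.73 × ln(353.2/336) = 7.315 J/K.
Phase change: ΔS₂ = +mL/T_tr = 84.7 × 403 / 353.2 = 96.64 J/K.
ΔS_total = (7.315) + (96.64) = 104 J/K.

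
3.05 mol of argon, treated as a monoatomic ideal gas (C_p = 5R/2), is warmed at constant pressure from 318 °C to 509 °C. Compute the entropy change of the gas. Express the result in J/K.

ΔS = 17.7 J/K

In kelvin: T₁ = 591.15 K, T₂ = 782.15 K. At constant pressure, ΔS = nC_p ln(T₂/T₁) with C_p = 5R/2 = 20.79 J mol⁻¹ K⁻¹.
ΔS = 3.05 × 20.79 × ln(782.15/591.15) = 17.7 J/K.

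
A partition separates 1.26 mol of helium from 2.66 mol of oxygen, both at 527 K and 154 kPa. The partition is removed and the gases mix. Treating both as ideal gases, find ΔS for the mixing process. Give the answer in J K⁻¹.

Mole fractions: x_A = 1.26/3.92 = 0.321, x_B = 0.679.
ΔS_mix = −R(n_A ln x_A + n_B ln x_B) = −8.314 × (1.26 ln 0.321 + 2.66 ln 0.679) = 20.5 J/K.

ΔS_mix = 20.5 J/K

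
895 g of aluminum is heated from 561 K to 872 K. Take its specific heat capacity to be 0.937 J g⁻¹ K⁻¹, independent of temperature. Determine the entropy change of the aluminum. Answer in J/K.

ΔS = 370 J/K

ΔS = ∫dQ_rev/T = m c ln(T₂/T₁) = 895 × 0.937 × ln(872/561) = 370 J/K.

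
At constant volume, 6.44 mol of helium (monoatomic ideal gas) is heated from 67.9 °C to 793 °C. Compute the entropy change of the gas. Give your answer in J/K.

ΔS = 91.5 J/K

In kelvin: T₁ = 341.05 K, T₂ = 1066.15 K. At constant volume, ΔS = nC_V ln(T₂/T₁) with C_V = 3R/2 = 12.47 J mol⁻¹ K⁻¹.
ΔS = 6.44 × 12.47 × ln(1066.15/341.05) = 91.5 J/K.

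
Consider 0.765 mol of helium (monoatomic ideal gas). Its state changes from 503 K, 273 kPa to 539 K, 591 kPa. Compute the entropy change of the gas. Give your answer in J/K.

ΔS = -3.81 J/K

ΔS = nC_p ln(T₂/T₁) − nR ln(P₂/P₁), with C_p = 5R/2 = 20.79 J mol⁻¹ K⁻¹ for a monoatomic ideal gas.
ΔS = 0.765 × [20.79 × ln(539/503) − 8.314 × ln(591/273)] = -3.81 J/K.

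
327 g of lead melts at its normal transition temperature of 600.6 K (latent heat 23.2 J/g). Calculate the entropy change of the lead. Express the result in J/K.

Heat absorbed by the substance: Q = mL = 327 × 23.2 = 7586.4 J.
At constant T, ΔS = Q_rev/T = 7586.4 / 600.6 = 12.6 J/K.

ΔS = 12.6 J/K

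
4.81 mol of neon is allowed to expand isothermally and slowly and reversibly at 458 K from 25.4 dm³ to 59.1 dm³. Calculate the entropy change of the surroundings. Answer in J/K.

ΔS_surr = -33.8 J/K

For an isothermal ideal gas ΔS_gas = nR ln(V₂/V₁) = 4.81 × 8.314 × ln(59.1/25.4) = 33.8 J/K.
The process is reversible, so ΔS_surr = −ΔS_gas = -33.8 J/K and ΔS_universe = 0.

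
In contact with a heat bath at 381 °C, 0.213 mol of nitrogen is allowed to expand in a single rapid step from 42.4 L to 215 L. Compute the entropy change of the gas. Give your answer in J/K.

Entropy is a state function, so ΔS_gas depends only on the end states.
For an isothermal ideal gas ΔS_gas = nR ln(V₂/V₁) = 0.213 × 8.314 × ln(215/42.4) = 2.88 J/K.

ΔS_gas = 2.88 J/K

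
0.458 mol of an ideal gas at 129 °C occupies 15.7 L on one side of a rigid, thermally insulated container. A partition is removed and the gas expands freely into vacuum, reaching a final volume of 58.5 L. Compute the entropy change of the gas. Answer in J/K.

For an ideal gas in free expansion Q = 0 and W = 0, so T is unchanged.
Entropy is a state function; using a reversible isothermal path, ΔS_gas = nR ln(V₂/V₁) = 0.458 × 8.314 × ln(58.5/15.7) = 5.01 J/K.

ΔS_gas = 5.01 J/K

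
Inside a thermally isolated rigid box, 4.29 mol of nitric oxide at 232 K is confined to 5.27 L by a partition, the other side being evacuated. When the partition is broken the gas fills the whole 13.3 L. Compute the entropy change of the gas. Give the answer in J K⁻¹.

For an ideal gas in free expansion Q = 0 and W = 0, so T is unchanged.
Entropy is a state function; using a reversible isothermal path, ΔS_gas = nR ln(V₂/V₁) = 4.29 × 8.314 × ln(13.3/5.27) = 33 J/K.

ΔS_gas = 33 J/K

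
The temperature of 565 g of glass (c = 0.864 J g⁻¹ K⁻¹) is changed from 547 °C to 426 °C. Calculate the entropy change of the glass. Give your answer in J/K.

ΔS = -77.9 J/K

In kelvin: T₁ = 820.15 K, T₂ = 699.15 K. ΔS = ∫dQ_rev/T = m c ln(T₂/T₁) = 565 × 0.864 × ln(699.15/820.15) = -77.9 J/K.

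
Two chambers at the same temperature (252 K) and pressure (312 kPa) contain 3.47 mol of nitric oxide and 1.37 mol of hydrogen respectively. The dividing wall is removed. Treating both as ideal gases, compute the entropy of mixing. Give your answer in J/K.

Mole fractions: x_A = 3.47/4.84 = 0.717, x_B = 0.283.
ΔS_mix = −R(n_A ln x_A + n_B ln x_B) = −8.314 × (3.47 ln 0.717 + 1.37 ln 0.283) = 24 J/K.

ΔS_mix = 24 J/K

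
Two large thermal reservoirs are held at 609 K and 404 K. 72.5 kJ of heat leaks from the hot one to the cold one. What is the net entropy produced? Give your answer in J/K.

ΔS_total = 60.4 J/K

ΔS_hot = −Q/T_H = −72500/609 = -119.05 J/K and ΔS_cold = +Q/T_C = 72500/404 = 179.46 J/K.
ΔS_total = -119.05 + 179.46 = 60.4 J/K, positive as the second law requires.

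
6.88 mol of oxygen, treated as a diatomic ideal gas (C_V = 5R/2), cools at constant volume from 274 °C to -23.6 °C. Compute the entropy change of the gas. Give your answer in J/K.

In kelvin: T₁ = 547.15 K, T₂ = 249.55 K. At constant volume, ΔS = nC_V ln(T₂/T₁) with C_V = 5R/2 = 20.79 J mol⁻¹ K⁻¹.
ΔS = 6.88 × 20.79 × ln(249.55/547.15) = -112 J/K.

ΔS = -112 J/K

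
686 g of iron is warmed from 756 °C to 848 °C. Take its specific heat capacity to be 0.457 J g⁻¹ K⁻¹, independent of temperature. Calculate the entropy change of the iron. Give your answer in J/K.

ΔS = 26.8 J/K

In kelvin: T₁ = 1029.15 K, T₂ = 1121.15 K. ΔS = ∫dQ_rev/T = m c ln(T₂/T₁) = 686 × 0.457 × ln(1121.15/1029.15) = 26.8 J/K.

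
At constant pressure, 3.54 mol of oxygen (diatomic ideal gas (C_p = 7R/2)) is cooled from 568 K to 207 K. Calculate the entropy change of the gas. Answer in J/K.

ΔS = -104 J/K

At constant pressure, ΔS = nC_p ln(T₂/T₁) with C_p = 7R/2 = 29.1 J mol⁻¹ K⁻¹.
ΔS = 3.54 × 29.1 × ln(207/568) = -104 J/K.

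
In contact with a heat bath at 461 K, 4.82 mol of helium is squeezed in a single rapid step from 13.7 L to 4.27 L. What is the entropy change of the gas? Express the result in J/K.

ΔS_gas = -46.7 J/K

Entropy is a state function, so ΔS_gas depends only on the end states.
For an isothermal ideal gas ΔS_gas = nR ln(V₂/V₁) = 4.82 × 8.314 × ln(4.27/13.7) = -46.7 J/K.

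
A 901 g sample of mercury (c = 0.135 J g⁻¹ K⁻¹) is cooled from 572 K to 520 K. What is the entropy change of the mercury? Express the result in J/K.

ΔS = -11.6 J/K

ΔS = ∫dQ_rev/T = m c ln(T₂/T₁) = 901 × 0.135 × ln(520/572) = -11.6 J/K.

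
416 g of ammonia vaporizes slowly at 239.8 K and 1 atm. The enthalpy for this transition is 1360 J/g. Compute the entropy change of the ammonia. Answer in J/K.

Heat absorbed by the substance: Q = mL = 416 × 1360 = 565760 J.
At constant T, ΔS = Q_rev/T = 565760 / 239.8 = 2360 J/K.

ΔS = 2360 J/K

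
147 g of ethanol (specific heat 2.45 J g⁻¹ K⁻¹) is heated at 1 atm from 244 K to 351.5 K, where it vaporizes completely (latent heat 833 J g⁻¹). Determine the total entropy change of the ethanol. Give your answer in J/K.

ΔS = 480 J/K

Warming step: ΔS₁ = m c ln(T_tr/T_i) = 147 × 2.45 × ln(351.5/244) = 131.5 J/K.
Phase change: ΔS₂ = +mL/T_tr = 147 × 833 / 351.5 = 348.4 J/K.
ΔS_total = (131.5) + (348.4) = 480 J/K.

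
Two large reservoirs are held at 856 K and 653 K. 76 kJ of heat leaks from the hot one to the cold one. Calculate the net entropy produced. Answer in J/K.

ΔS_hot = −Q/T_H = −76000/856 = -88.79 J/K and ΔS_cold = +Q/T_C = 76000/653 = 116.4 J/K.
ΔS_total = -88.79 + 116.4 = 27.6 J/K, positive as the second law requires.

ΔS_total = 27.6 J/K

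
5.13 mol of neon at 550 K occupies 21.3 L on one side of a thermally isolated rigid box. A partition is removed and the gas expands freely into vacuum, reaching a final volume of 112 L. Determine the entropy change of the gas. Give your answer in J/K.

No heat is exchanged and no work is done, so the ideal-gas temperature stays constant.
Entropy is a state function; using a reversible isothermal path, ΔS_gas = nR ln(V₂/V₁) = 5.13 × 8.314 × ln(112/21.3) = 70.8 J/K.

ΔS_gas = 70.8 J/K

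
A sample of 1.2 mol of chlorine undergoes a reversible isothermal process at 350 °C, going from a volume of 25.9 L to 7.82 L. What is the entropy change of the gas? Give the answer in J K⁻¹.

For an isothermal ideal gas ΔS_gas = nR ln(V₂/V₁) = 1.2 × 8.314 × ln(7.82/25.9) = -11.9 J/K.

ΔS_gas = -11.9 J/K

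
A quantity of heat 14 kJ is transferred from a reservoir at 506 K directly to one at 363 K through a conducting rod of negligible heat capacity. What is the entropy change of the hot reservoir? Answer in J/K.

ΔS_hot = -27.7 J/K

The hot reservoir loses heat Q, so ΔS_hot = −Q/T_H = −14000/506 = -27.7 J/K.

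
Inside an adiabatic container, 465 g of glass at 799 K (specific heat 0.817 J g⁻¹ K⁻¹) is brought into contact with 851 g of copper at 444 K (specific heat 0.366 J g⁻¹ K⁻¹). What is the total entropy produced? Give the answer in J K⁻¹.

ΔS_total = 28.6 J/K

Energy balance: T_f = (m₁c₁T₁ + m₂c₂T₂)/(m₁c₁ + m₂c₂) = 639.07 K.
ΔS₁ = m₁c₁ ln(T_f/T₁) = 379.905 × ln(639.07/799) = -84.85 J/K.
ΔS₂ = m₂c₂ ln(T_f/T₂) = 311.466 × ln(639.07/444) = 113.4 J/K.
ΔS_total = -84.85 + 113.4 = 28.6 J/K.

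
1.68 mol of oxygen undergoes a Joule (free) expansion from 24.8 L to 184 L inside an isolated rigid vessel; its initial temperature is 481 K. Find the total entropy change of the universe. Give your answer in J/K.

No heat is exchanged and no work is done, so the ideal-gas temperature stays constant.
Entropy is a state function; using a reversible isothermal path, ΔS_gas = nR ln(V₂/V₁) = 1.68 × 8.314 × ln(184/24.8) = 28 J/K.
The insulated surroundings exchange no heat, so ΔS_surr = 0 and ΔS_universe = ΔS_gas.

ΔS_universe = 28 J/K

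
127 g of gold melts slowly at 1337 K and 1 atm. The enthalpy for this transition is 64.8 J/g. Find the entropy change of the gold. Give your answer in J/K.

ΔS = 6.16 J/K

Heat absorbed by the substance: Q = mL = 127 × 64.8 = 8229.6 J.
At constant T, ΔS = Q_rev/T = 8229.6 / 1337 = 6.16 J/K.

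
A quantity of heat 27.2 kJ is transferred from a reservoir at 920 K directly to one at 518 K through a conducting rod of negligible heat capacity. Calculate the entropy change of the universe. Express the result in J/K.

ΔS_total = 22.9 J/K

ΔS_hot = −Q/T_H = −27200/920 = -29.57 J/K and ΔS_cold = +Q/T_C = 27200/518 = 52.51 J/K.
ΔS_total = -29.57 + 52.51 = 22.9 J/K, positive as the second law requires.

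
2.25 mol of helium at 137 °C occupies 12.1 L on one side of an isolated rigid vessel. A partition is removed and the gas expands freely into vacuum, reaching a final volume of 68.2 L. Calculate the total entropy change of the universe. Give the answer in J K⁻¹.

ΔS_universe = 32.3 J/K

For an ideal gas in free expansion Q = 0 and W = 0, so T is unchanged.
Entropy is a state function; using a reversible isothermal path, ΔS_gas = nR ln(V₂/V₁) = 2.25 × 8.314 × ln(68.2/12.1) = 32.3 J/K.
The insulated surroundings exchange no heat, so ΔS_surr = 0 and ΔS_universe = ΔS_gas.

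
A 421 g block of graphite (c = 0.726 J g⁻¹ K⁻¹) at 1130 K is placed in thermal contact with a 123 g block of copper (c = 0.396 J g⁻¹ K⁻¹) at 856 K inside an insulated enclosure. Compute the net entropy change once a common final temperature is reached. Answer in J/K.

Energy balance: T_f = (m₁c₁T₁ + m₂c₂T₂)/(m₁c₁ + m₂c₂) = 1092.3 K.
ΔS₁ = m₁c₁ ln(T_f/T₁) = 305.646 × ln(1092.3/1130) = -10.361 J/K.
ΔS₂ = m₂c₂ ln(T_f/T₂) = 48.708 × ln(1092.3/856) = 11.875 J/K.
ΔS_total = -10.361 + 11.875 = 1.51 J/K.

ΔS_total = 1.51 J/K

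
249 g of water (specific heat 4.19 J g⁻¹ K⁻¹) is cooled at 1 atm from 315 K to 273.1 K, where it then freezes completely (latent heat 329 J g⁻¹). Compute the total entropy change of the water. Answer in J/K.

Cooling step: ΔS₁ = m c ln(T_tr/T_i) = 249 × 4.19 × ln(273.1/315) = -148.9 J/K.
Phase change: ΔS₂ = −mL/T_tr = −249 × 329 / 273.1 = -300 J/K.
ΔS_total = (-148.9) + (-300) = -449 J/K.

ΔS = -449 J/K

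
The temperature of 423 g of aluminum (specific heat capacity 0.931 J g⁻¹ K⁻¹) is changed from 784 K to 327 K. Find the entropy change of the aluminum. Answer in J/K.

ΔS = ∫dQ_rev/T = m c ln(T₂/T₁) = 423 × 0.931 × ln(327/784) = -344 J/K.

ΔS = -344 J/K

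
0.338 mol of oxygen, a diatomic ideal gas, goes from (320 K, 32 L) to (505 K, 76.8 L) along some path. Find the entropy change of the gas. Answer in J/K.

ΔS = 5.67 J/K

Entropy is a state function: ΔS = nC_V ln(T₂/T₁) + nR ln(V₂/V₁), with C_V = 5R/2 = 20.79 J mol⁻¹ K⁻¹ for a diatomic ideal gas.
ΔS = 0.338 × [20.79 × ln(505/320) + 8.314 × ln(76.8/32)] = 5.67 J/K.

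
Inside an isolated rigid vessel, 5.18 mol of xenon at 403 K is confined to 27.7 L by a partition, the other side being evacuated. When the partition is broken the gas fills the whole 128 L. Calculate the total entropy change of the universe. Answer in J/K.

For an ideal gas in free expansion Q = 0 and W = 0, so T is unchanged.
Entropy is a state function; using a reversible isothermal path, ΔS_gas = nR ln(V₂/V₁) = 5.18 × 8.314 × ln(128/27.7) = 65.9 J/K.
The insulated surroundings exchange no heat, so ΔS_surr = 0 and ΔS_universe = ΔS_gas.

ΔS_universe = 65.9 J/K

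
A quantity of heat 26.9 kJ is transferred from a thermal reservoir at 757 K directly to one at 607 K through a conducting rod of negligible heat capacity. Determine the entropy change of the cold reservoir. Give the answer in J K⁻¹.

ΔS_cold = 44.3 J/K

The cold reservoir gains heat Q, so ΔS_cold = +Q/T_C = 26900/607 = 44.3 J/K.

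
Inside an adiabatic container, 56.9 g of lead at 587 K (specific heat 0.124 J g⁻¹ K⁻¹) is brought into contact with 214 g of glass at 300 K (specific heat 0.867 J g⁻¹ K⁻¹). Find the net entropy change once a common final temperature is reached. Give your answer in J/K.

Energy balance: T_f = (m₁c₁T₁ + m₂c₂T₂)/(m₁c₁ + m₂c₂) = 310.51 K.
ΔS₁ = m₁c₁ ln(T_f/T₁) = 7.0556 × ln(310.51/587) = -4.493 J/K.
ΔS₂ = m₂c₂ ln(T_f/T₂) = 185.538 × ln(310.51/300) = 6.391 J/K.
ΔS_total = -4.493 + 6.391 = 1.9 J/K.

ΔS_total = 1.9 J/K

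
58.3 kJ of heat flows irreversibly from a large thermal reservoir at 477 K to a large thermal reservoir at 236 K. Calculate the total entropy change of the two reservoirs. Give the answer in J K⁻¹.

ΔS_total = 125 J/K

ΔS_hot = −Q/T_H = −58300/477 = -122.2 J/K and ΔS_cold = +Q/T_C = 58300/236 = 247 J/K.
ΔS_total = -122.2 + 247 = 125 J/K, positive as the second law requires.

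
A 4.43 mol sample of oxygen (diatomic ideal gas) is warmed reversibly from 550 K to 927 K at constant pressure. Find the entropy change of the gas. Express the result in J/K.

At constant pressure, ΔS = nC_p ln(T₂/T₁) with C_p = 7R/2 = 29.1 J mol⁻¹ K⁻¹.
ΔS = 4.43 × 29.1 × ln(927/550) = 67.3 J/K.

ΔS = 67.3 J/K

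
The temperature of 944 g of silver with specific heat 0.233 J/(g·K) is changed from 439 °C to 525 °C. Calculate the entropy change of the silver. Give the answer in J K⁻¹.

ΔS = 25.1 J/K

In kelvin: T₁ = 712.15 K, T₂ = 798.15 K. ΔS = ∫dQ_rev/T = m c ln(T₂/T₁) = 944 × 0.233 × ln(798.15/712.15) = 25.1 J/K.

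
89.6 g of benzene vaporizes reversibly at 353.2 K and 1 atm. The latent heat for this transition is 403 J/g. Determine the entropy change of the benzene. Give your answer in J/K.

Heat absorbed by the substance: Q = mL = 89.6 × 403 = 36108.8 J.
At constant T, ΔS = Q_rev/T = 36108.8 / 353.2 = 102 J/K.

ΔS = 102 J/K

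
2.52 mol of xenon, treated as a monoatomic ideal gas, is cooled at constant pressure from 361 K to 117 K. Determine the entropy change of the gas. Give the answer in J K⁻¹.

ΔS = -59 J/K

At constant pressure, ΔS = nC_p ln(T₂/T₁) with C_p = 5R/2 = 20.79 J mol⁻¹ K⁻¹.
ΔS = 2.52 × 20.79 × ln(117/361) = -59 J/K.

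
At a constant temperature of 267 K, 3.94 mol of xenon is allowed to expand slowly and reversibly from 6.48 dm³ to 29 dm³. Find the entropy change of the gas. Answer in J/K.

For an isothermal ideal gas ΔS_gas = nR ln(V₂/V₁) = 3.94 × 8.314 × ln(29/6.48) = 49.1 J/K.

ΔS_gas = 49.1 J/K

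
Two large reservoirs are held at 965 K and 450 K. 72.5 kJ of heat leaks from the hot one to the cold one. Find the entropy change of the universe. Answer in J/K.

ΔS_hot = −Q/T_H = −72500/965 = -75.13 J/K and ΔS_cold = +Q/T_C = 72500/450 = 161.1 J/K.
ΔS_total = -75.13 + 161.1 = 86 J/K, positive as the second law requires.

ΔS_total = 86 J/K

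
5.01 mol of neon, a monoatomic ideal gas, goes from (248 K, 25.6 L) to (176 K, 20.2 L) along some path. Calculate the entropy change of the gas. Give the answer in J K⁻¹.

Entropy is a state function: ΔS = nC_V ln(T₂/T₁) + nR ln(V₂/V₁), with C_V = 3R/2 = 12.47 J mol⁻¹ K⁻¹ for a monoatomic ideal gas.
ΔS = 5.01 × [12.47 × ln(176/248) + 8.314 × ln(20.2/25.6)] = -31.3 J/K.

ΔS = -31.3 J/K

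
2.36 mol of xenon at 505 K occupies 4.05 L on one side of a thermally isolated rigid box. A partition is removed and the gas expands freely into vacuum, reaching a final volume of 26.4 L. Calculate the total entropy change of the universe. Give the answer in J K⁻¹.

ΔS_universe = 36.8 J/K

For an ideal gas in free expansion Q = 0 and W = 0, so T is unchanged.
Entropy is a state function; using a reversible isothermal path, ΔS_gas = nR ln(V₂/V₁) = 2.36 × 8.314 × ln(26.4/4.05) = 36.8 J/K.
The insulated surroundings exchange no heat, so ΔS_surr = 0 and ΔS_universe = ΔS_gas.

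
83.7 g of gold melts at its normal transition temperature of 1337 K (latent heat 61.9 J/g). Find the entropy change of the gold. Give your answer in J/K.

ΔS = 3.88 J/K

Heat absorbed by the substance: Q = mL = 83.7 × 61.9 = 5181.03 J.
At constant T, ΔS = Q_rev/T = 5181.03 / 1337 = 3.88 J/K.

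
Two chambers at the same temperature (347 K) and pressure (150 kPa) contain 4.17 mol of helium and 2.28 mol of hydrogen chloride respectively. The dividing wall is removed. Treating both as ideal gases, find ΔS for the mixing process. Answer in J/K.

ΔS_mix = 34.8 J/K

Mole fractions: x_A = 4.17/6.45 = 0.647, x_B = 0.353.
ΔS_mix = −R(n_A ln x_A + n_B ln x_B) = −8.314 × (4.17 ln 0.647 + 2.28 ln 0.353) = 34.8 J/K.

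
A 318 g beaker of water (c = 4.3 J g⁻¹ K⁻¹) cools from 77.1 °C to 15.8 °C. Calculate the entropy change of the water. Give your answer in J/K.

ΔS = -263 J/K

In kelvin: T₁ = 350.25 K, T₂ = 288.95 K. ΔS = ∫dQ_rev/T = m c ln(T₂/T₁) = 318 × 4.3 × ln(288.95/350.25) = -263 J/K.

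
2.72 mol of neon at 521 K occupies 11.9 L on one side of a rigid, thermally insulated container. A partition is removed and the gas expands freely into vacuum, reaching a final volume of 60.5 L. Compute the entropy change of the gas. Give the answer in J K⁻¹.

ΔS_gas = 36.8 J/K

For an ideal gas in free expansion Q = 0 and W = 0, so T is unchanged.
Entropy is a state function; using a reversible isothermal path, ΔS_gas = nR ln(V₂/V₁) = 2.72 × 8.314 × ln(60.5/11.9) = 36.8 J/K.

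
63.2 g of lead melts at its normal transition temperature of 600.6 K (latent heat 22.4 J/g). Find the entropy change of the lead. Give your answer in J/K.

Heat absorbed by the substance: Q = mL = 63.2 × 22.4 = 1415.68 J.
At constant T, ΔS = Q_rev/T = 1415.68 / 600.6 = 2.36 J/K.

ΔS = 2.36 J/K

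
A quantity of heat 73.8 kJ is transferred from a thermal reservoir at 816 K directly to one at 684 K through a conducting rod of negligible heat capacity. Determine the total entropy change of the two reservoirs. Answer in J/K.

ΔS_hot = −Q/T_H = −73800/816 = -90.44 J/K and ΔS_cold = +Q/T_C = 73800/684 = 107.9 J/K.
ΔS_total = -90.44 + 107.9 = 17.5 J/K, positive as the second law requires.

ΔS_total = 17.5 J/K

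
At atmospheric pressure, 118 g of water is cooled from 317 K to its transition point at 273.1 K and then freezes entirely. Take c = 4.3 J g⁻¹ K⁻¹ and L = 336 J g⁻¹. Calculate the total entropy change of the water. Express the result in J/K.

ΔS = -221 J/K

Cooling step: ΔS₁ = m c ln(T_tr/T_i) = 118 × 4.3 × ln(273.1/317) = -75.63 J/K.
Phase change: ΔS₂ = −mL/T_tr = −118 × 336 / 273.1 = -145.2 J/K.
ΔS_total = (-75.63) + (-145.2) = -221 J/K.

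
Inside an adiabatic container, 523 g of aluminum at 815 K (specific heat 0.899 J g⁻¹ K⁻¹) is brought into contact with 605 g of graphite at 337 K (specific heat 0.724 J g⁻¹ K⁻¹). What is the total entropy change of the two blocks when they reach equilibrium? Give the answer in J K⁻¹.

ΔS_total = 84.8 J/K

Energy balance: T_f = (m₁c₁T₁ + m₂c₂T₂)/(m₁c₁ + m₂c₂) = 584.46 K.
ΔS₁ = m₁c₁ ln(T_f/T₁) = 470.177 × ln(584.46/815) = -156.33 J/K.
ΔS₂ = m₂c₂ ln(T_f/T₂) = 438.02 × ln(584.46/337) = 241.18 J/K.
ΔS_total = -156.33 + 241.18 = 84.8 J/K.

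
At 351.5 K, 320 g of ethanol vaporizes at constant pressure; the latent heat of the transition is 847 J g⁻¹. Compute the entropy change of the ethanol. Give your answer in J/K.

ΔS = 771 J/K

Heat absorbed by the substance: Q = mL = 320 × 847 = 271040 J.
At constant T, ΔS = Q_rev/T = 271040 / 351.5 = 771 J/K.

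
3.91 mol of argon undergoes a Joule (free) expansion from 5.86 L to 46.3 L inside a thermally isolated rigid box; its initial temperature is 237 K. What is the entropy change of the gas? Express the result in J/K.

ΔS_gas = 67.2 J/K

No heat is exchanged and no work is done, so the ideal-gas temperature stays constant.
Entropy is a state function; using a reversible isothermal path, ΔS_gas = nR ln(V₂/V₁) = 3.91 × 8.314 × ln(46.3/5.86) = 67.2 J/K.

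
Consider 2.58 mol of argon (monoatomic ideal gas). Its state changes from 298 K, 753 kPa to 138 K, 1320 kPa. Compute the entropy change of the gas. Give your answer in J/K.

ΔS = nC_p ln(T₂/T₁) − nR ln(P₂/P₁), with C_p = 5R/2 = 20.79 J mol⁻¹ K⁻¹ for a monoatomic ideal gas.
ΔS = 2.58 × [20.79 × ln(138/298) − 8.314 × ln(1320/753)] = -53.3 J/K.

ΔS = -53.3 J/K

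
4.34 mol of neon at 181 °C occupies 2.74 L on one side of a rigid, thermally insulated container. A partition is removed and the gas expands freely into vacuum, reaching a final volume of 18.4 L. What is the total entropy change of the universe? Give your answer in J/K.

For an ideal gas in free expansion Q = 0 and W = 0, so T is unchanged.
Entropy is a state function; using a reversible isothermal path, ΔS_gas = nR ln(V₂/V₁) = 4.34 × 8.314 × ln(18.4/2.74) = 68.7 J/K.
The insulated surroundings exchange no heat, so ΔS_surr = 0 and ΔS_universe = ΔS_gas.

ΔS_universe = 68.7 J/K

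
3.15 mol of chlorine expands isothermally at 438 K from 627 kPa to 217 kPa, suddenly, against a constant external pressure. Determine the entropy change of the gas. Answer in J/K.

Entropy is a state function, so ΔS_gas depends only on the end states.
For an isothermal ideal gas ΔS_gas = nR ln(P₁/P₂) = 3.15 × 8.314 × ln(627/217) = 27.8 J/K.

ΔS_gas = 27.8 J/K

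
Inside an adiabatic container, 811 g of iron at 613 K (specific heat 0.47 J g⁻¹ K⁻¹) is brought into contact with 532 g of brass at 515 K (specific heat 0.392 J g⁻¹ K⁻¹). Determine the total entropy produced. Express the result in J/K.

Energy balance: T_f = (m₁c₁T₁ + m₂c₂T₂)/(m₁c₁ + m₂c₂) = 578.34 K.
ΔS₁ = m₁c₁ ln(T_f/T₁) = 381.17 × ln(578.34/613) = -22.18 J/K.
ΔS₂ = m₂c₂ ln(T_f/T₂) = 208.544 × ln(578.34/515) = 24.19 J/K.
ΔS_total = -22.18 + 24.19 = 2.01 J/K.

ΔS_total = 2.01 J/K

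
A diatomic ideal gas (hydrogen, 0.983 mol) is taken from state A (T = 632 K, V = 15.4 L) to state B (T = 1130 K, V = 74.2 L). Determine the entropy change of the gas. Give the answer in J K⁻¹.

ΔS = 24.7 J/K

Entropy is a state function: ΔS = nC_V ln(T₂/T₁) + nR ln(V₂/V₁), with C_V = 5R/2 = 20.79 J mol⁻¹ K⁻¹ for a diatomic ideal gas.
ΔS = 0.983 × [20.79 × ln(1130/632) + 8.314 × ln(74.2/15.4)] = 24.7 J/K.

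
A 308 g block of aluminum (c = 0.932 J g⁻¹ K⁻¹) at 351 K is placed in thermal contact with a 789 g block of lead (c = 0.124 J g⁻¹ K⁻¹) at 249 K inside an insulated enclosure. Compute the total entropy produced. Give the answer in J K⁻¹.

ΔS_total = 4.05 J/K

Energy balance: T_f = (m₁c₁T₁ + m₂c₂T₂)/(m₁c₁ + m₂c₂) = 325.07 K.
ΔS₁ = m₁c₁ ln(T_f/T₁) = 287.056 × ln(325.07/351) = -22.03 J/K.
ΔS₂ = m₂c₂ ln(T_f/T₂) = 97.836 × ln(325.07/249) = 26.08 J/K.
ΔS_total = -22.03 + 26.08 = 4.05 J/K.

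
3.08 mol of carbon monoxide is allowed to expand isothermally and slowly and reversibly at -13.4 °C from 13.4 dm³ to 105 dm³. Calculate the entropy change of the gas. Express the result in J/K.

ΔS_gas = 52.7 J/K

For an isothermal ideal gas ΔS_gas = nR ln(V₂/V₁) = 3.08 × 8.314 × ln(105/13.4) = 52.7 J/K.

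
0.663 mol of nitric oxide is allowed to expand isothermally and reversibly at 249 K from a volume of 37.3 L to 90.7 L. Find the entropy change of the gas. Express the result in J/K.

For an isothermal ideal gas ΔS_gas = nR ln(V₂/V₁) = 0.663 × 8.314 × ln(90.7/37.3) = 4.9 J/K.

ΔS_gas = 4.9 J/K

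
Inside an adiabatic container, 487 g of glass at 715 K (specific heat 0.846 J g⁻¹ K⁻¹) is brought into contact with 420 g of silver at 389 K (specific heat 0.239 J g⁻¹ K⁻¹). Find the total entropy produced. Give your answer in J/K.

Energy balance: T_f = (m₁c₁T₁ + m₂c₂T₂)/(m₁c₁ + m₂c₂) = 651.13 K.
ΔS₁ = m₁c₁ ln(T_f/T₁) = 412.002 × ln(651.13/715) = -38.55 J/K.
ΔS₂ = m₂c₂ ln(T_f/T₂) = 100.38 × ln(651.13/389) = 51.71 J/K.
ΔS_total = -38.55 + 51.71 = 13.2 J/K.

ΔS_total = 13.2 J/K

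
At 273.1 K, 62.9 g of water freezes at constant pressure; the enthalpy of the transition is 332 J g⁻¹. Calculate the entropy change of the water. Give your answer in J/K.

ΔS = -76.5 J/K

Heat released by the substance: Q = −mL = −62.9 × 332 = −20882.8 J.
At constant T, ΔS = Q_rev/T = −20882.8 / 273.1 = -76.5 J/K.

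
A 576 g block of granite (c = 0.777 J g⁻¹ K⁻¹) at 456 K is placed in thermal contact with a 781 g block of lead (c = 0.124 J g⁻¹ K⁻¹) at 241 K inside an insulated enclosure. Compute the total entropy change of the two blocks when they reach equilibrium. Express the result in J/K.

Energy balance: T_f = (m₁c₁T₁ + m₂c₂T₂)/(m₁c₁ + m₂c₂) = 417.75 K.
ΔS₁ = m₁c₁ ln(T_f/T₁) = 447.552 × ln(417.75/456) = -39.21 J/K.
ΔS₂ = m₂c₂ ln(T_f/T₂) = 96.844 × ln(417.75/241) = 53.27 J/K.
ΔS_total = -39.21 + 53.27 = 14.1 J/K.

ΔS_total = 14.1 J/K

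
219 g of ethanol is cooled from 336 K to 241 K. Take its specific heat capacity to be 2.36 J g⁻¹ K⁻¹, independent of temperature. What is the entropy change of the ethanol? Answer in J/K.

ΔS = ∫dQ_rev/T = m c ln(T₂/T₁) = 219 × 2.36 × ln(241/336) = -172 J/K.

ΔS = -172 J/K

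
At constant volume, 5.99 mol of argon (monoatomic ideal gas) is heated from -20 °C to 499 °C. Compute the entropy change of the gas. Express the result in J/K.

ΔS = 83.3 J/K

In kelvin: T₁ = 253.15 K, T₂ = 772.15 K. At constant volume, ΔS = nC_V ln(T₂/T₁) with C_V = 3R/2 = 12.47 J mol⁻¹ K⁻¹.
ΔS = 5.99 × 12.47 × ln(772.15/253.15) = 83.3 J/K.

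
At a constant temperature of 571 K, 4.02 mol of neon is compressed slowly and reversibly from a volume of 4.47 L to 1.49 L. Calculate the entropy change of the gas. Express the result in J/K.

For an isothermal ideal gas ΔS_gas = nR ln(V₂/V₁) = 4.02 × 8.314 × ln(1.49/4.47) = -36.7 J/K.

ΔS_gas = -36.7 J/K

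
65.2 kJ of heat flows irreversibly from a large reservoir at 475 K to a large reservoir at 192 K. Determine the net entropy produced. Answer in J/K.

ΔS_total = 202 J/K

ΔS_hot = −Q/T_H = −65200/475 = -137.3 J/K and ΔS_cold = +Q/T_C = 65200/192 = 339.6 J/K.
ΔS_total = -137.3 + 339.6 = 202 J/K, positive as the second law requires.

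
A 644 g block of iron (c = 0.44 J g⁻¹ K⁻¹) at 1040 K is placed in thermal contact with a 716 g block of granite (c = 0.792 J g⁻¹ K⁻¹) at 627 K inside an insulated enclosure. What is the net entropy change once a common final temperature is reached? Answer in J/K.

ΔS_total = 25.4 J/K

Energy balance: T_f = (m₁c₁T₁ + m₂c₂T₂)/(m₁c₁ + m₂c₂) = 764.61 K.
ΔS₁ = m₁c₁ ln(T_f/T₁) = 283.36 × ln(764.61/1040) = -87.165 J/K.
ΔS₂ = m₂c₂ ln(T_f/T₂) = 567.072 × ln(764.61/627) = 112.52 J/K.
ΔS_total = -87.165 + 112.52 = 25.4 J/K.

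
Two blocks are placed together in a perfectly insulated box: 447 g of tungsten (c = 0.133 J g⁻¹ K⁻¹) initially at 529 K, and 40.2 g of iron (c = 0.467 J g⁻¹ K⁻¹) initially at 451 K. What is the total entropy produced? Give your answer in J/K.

ΔS_total = 0.176 J/K

Energy balance: T_f = (m₁c₁T₁ + m₂c₂T₂)/(m₁c₁ + m₂c₂) = 510.28 K.
ΔS₁ = m₁c₁ ln(T_f/T₁) = 59.451 × ln(510.28/529) = -2.142 J/K.
ΔS₂ = m₂c₂ ln(T_f/T₂) = 18.7734 × ln(510.28/451) = 2.318 J/K.
ΔS_total = -2.142 + 2.318 = 0.176 J/K.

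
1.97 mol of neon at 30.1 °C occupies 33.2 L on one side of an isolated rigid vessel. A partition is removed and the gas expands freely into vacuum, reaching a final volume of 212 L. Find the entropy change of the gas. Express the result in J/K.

ΔS_gas = 30.4 J/K

For an ideal gas in free expansion Q = 0 and W = 0, so T is unchanged.
Entropy is a state function; using a reversible isothermal path, ΔS_gas = nR ln(V₂/V₁) = 1.97 × 8.314 × ln(212/33.2) = 30.4 J/K.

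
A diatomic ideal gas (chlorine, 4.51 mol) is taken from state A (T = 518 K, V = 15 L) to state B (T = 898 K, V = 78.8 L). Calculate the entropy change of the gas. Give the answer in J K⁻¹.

ΔS = 114 J/K

Entropy is a state function: ΔS = nC_V ln(T₂/T₁) + nR ln(V₂/V₁), with C_V = 5R/2 = 20.79 J mol⁻¹ K⁻¹ for a diatomic ideal gas.
ΔS = 4.51 × [20.79 × ln(898/518) + 8.314 × ln(78.8/15)] = 114 J/K.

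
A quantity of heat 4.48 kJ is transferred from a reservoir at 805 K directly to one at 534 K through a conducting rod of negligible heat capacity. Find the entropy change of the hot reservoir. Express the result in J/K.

The hot reservoir loses heat Q, so ΔS_hot = −Q/T_H = −4480/805 = -5.57 J/K.

ΔS_hot = -5.57 J/K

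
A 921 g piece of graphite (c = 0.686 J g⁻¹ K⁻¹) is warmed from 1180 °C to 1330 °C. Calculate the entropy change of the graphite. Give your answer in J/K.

In kelvin: T₁ = 1453.15 K, T₂ = 1603.15 K. ΔS = ∫dQ_rev/T = m c ln(T₂/T₁) = 921 × 0.686 × ln(1603.15/1453.15) = 62.1 J/K.

ΔS = 62.1 J/K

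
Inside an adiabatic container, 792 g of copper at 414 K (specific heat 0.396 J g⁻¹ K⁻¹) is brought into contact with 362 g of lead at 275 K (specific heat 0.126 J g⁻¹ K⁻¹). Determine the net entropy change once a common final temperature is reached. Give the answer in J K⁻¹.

ΔS_total = 3.01 J/K

Energy balance: T_f = (m₁c₁T₁ + m₂c₂T₂)/(m₁c₁ + m₂c₂) = 396.35 K.
ΔS₁ = m₁c₁ ln(T_f/T₁) = 313.632 × ln(396.35/414) = -13.66 J/K.
ΔS₂ = m₂c₂ ln(T_f/T₂) = 45.612 × ln(396.35/275) = 16.67 J/K.
ΔS_total = -13.66 + 16.67 = 3.01 J/K.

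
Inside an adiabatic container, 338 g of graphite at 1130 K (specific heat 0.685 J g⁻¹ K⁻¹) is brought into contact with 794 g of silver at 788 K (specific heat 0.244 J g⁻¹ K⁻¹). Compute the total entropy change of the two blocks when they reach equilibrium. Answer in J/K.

Energy balance: T_f = (m₁c₁T₁ + m₂c₂T₂)/(m₁c₁ + m₂c₂) = 974.2 K.
ΔS₁ = m₁c₁ ln(T_f/T₁) = 231.53 × ln(974.2/1130) = -34.35 J/K.
ΔS₂ = m₂c₂ ln(T_f/T₂) = 193.736 × ln(974.2/788) = 41.09 J/K.
ΔS_total = -34.35 + 41.09 = 6.74 J/K.

ΔS_total = 6.74 J/K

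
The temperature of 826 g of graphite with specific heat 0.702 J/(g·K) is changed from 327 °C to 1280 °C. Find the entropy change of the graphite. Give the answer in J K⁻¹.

ΔS = 551 J/K

In kelvin: T₁ = 600.15 K, T₂ = 1553.15 K. ΔS = ∫dQ_rev/T = m c ln(T₂/T₁) = 826 × 0.702 × ln(1553.15/600.15) = 551 J/K.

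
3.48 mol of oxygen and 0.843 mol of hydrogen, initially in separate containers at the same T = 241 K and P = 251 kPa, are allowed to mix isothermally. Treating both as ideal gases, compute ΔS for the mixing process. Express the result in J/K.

Mole fractions: x_A = 3.48/4.32 = 0.805, x_B = 0.195.
ΔS_mix = −R(n_A ln x_A + n_B ln x_B) = −8.314 × (3.48 ln 0.805 + 0.843 ln 0.195) = 17.7 J/K.

ΔS_mix = 17.7 J/K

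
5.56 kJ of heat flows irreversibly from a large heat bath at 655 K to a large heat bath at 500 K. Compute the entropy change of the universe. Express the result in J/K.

ΔS_hot = −Q/T_H = −5560/655 = -8.489 J/K and ΔS_cold = +Q/T_C = 5560/500 = 11.12 J/K.
ΔS_total = -8.489 + 11.12 = 2.63 J/K, positive as the second law requires.

ΔS_total = 2.63 J/K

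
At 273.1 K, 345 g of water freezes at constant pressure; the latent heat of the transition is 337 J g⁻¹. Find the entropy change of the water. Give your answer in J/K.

Heat released by the substance: Q = −mL = −345 × 337 = −116265 J.
At constant T, ΔS = Q_rev/T = −116265 / 273.1 = -426 J/K.

ΔS = -426 J/K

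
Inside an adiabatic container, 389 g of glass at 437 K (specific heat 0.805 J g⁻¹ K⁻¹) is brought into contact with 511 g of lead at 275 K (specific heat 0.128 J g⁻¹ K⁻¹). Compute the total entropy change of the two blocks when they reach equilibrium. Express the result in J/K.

Energy balance: T_f = (m₁c₁T₁ + m₂c₂T₂)/(m₁c₁ + m₂c₂) = 409.01 K.
ΔS₁ = m₁c₁ ln(T_f/T₁) = 313.145 × ln(409.01/437) = -20.729 J/K.
ΔS₂ = m₂c₂ ln(T_f/T₂) = 65.408 × ln(409.01/275) = 25.965 J/K.
ΔS_total = -20.729 + 25.965 = 5.24 J/K.

ΔS_total = 5.24 J/K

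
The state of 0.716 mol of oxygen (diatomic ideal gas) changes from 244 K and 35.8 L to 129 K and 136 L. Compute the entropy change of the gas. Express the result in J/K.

ΔS = -1.54 J/K

Entropy is a state function: ΔS = nC_V ln(T₂/T₁) + nR ln(V₂/V₁), with C_V = 5R/2 = 20.79 J mol⁻¹ K⁻¹ for a diatomic ideal gas.
ΔS = 0.716 × [20.79 × ln(129/244) + 8.314 × ln(136/35.8)] = -1.54 J/K.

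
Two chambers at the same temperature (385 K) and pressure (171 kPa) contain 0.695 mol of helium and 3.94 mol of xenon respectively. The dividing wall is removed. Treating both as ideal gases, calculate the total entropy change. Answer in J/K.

ΔS_mix = 16.3 J/K

Mole fractions: x_A = 0.695/4.63 = 0.15, x_B = 0.85.
ΔS_mix = −R(n_A ln x_A + n_B ln x_B) = −8.314 × (0.695 ln 0.15 + 3.94 ln 0.85) = 16.3 J/K.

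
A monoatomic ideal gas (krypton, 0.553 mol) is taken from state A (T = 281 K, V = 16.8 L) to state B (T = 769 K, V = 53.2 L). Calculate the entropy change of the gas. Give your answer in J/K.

Entropy is a state function: ΔS = nC_V ln(T₂/T₁) + nR ln(V₂/V₁), with C_V = 3R/2 = 12.47 J mol⁻¹ K⁻¹ for a monoatomic ideal gas.
ΔS = 0.553 × [12.47 × ln(769/281) + 8.314 × ln(53.2/16.8)] = 12.2 J/K.

ΔS = 12.2 J/K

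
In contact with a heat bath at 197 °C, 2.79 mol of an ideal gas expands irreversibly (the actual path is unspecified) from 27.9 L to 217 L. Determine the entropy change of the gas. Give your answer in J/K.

Entropy is a state function, so ΔS_gas depends only on the end states.
For an isothermal ideal gas ΔS_gas = nR ln(V₂/V₁) = 2.79 × 8.314 × ln(217/27.9) = 47.6 J/K.

ΔS_gas = 47.6 J/K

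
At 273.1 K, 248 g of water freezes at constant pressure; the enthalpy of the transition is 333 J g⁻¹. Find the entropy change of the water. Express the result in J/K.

ΔS = -302 J/K

Heat released by the substance: Q = −mL = −248 × 333 = −82584 J.
At constant T, ΔS = Q_rev/T = −82584 / 273.1 = -302 J/K.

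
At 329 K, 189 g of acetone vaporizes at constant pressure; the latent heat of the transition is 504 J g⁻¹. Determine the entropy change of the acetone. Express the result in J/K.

Heat absorbed by the substance: Q = mL = 189 × 504 = 95256 J.
At constant T, ΔS = Q_rev/T = 95256 / 329 = 290 J/K.

ΔS = 290 J/K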